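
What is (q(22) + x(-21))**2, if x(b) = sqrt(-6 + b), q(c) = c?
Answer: 457 + 132*I*sqrt(3) ≈ 457.0 + 228.63*I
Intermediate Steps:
(q(22) + x(-21))**2 = (22 + sqrt(-6 - 21))**2 = (22 + sqrt(-27))**2 = (22 + 3*I*sqrt(3))**2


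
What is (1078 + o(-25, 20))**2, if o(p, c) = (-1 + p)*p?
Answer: 2985984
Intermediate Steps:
o(p, c) = p*(-1 + p)
(1078 + o(-25, 20))**2 = (1078 - 25*(-1 - 25))**2 = (1078 - 25*(-26))**2 = (1078 + 650)**2 = 1728**2 = 2985984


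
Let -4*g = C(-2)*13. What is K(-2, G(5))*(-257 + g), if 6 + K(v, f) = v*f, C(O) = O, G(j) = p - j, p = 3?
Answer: 501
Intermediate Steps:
G(j) = 3 - j
K(v, f) = -6 + f*v (K(v, f) = -6 + v*f = -6 + f*v)
g = 13/2 (g = -(-1)*13/2 = -¼*(-26) = 13/2 ≈ 6.5000)
K(-2, G(5))*(-257 + g) = (-6 + (3 - 1*5)*(-2))*(-257 + 13/2) = (-6 + (3 - 5)*(-2))*(-501/2) = (-6 - 2*(-2))*(-501/2) = (-6 + 4)*(-501/2) = -2*(-501/2) = 501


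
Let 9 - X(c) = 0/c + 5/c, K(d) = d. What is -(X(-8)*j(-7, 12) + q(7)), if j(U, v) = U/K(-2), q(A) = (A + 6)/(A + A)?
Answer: -3877/112 ≈ -34.616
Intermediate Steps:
q(A) = (6 + A)/(2*A) (q(A) = (6 + A)/((2*A)) = (6 + A)*(1/(2*A)) = (6 + A)/(2*A))
X(c) = 9 - 5/c (X(c) = 9 - (0/c + 5/c) = 9 - (0 + 5/c) = 9 - 5/c)
j(U, v) = -U/2 (j(U, v) = U/(-2) = U*(-½) = -U/2)
-(X(-8)*j(-7, 12) + q(7)) = -((9 - 5/(-8))*(-½*(-7)) + (½)*(6 + 7)/7) = -((9 - 5*(-⅛))*(7/2) + (½)*(⅐)*13) = -((9 + 5/8)*(7/2) + 13/14) = -((77/8)*(7/2) + 13/14) = -(539/16 + 13/14) = -1*3877/112 = -3877/112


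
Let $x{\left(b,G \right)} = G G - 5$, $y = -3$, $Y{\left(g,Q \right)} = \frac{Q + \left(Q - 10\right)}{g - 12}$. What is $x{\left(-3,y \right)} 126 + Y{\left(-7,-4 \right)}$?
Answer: $\frac{9594}{19} \approx 504.95$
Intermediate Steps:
$Y{\left(g,Q \right)} = \frac{-10 + 2 Q}{-12 + g}$ ($Y{\left(g,Q \right)} = \frac{Q + \left(-10 + Q\right)}{-12 + g} = \frac{-10 + 2 Q}{-12 + g}$)
$x{\left(b,G \right)} = -5 + G^{2}$ ($x{\left(b,G \right)} = G^{2} - 5 = -5 + G^{2}$)
$x{\left(-3,y \right)} 126 + Y{\left(-7,-4 \right)} = \left(-5 + \left(-3\right)^{2}\right) 126 + \frac{2 \left(-5 - 4\right)}{-12 - 7} = \left(-5 + 9\right) 126 + 2 \frac{1}{-19} \left(-9\right) = 4 \cdot 126 + 2 \left(- \frac{1}{19}\right) \left(-9\right) = 504 + \frac{18}{19} = \frac{9594}{19}$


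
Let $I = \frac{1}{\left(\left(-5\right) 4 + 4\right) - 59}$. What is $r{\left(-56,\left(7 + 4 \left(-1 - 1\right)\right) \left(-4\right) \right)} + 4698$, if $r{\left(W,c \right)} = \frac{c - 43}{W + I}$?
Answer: $\frac{19739223}{4201} \approx 4698.7$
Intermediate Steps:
$I = - \frac{1}{75}$ ($I = \frac{1}{\left(-20 + 4\right) - 59} = \frac{1}{-16 - 59} = \frac{1}{-75} = - \frac{1}{75} \approx -0.013333$)
$r{\left(W,c \right)} = \frac{-43 + c}{- \frac{1}{75} + W}$ ($r{\left(W,c \right)} = \frac{c - 43}{W - \frac{1}{75}} = \frac{-43 + c}{- \frac{1}{75} + W}$)
$r{\left(-56,\left(7 + 4 \left(-1 - 1\right)\right) \left(-4\right) \right)} + 4698 = \frac{75 \left(-43 + \left(7 + 4 \left(-1 - 1\right)\right) \left(-4\right)\right)}{-1 + 75 \left(-56\right)} + 4698 = \frac{75 \left(-43 + \left(7 + 4 \left(-2\right)\right) \left(-4\right)\right)}{-1 - 4200} + 4698 = \frac{75 \left(-43 + \left(7 - 8\right) \left(-4\right)\right)}{-4201} + 4698 = 75 \left(- \frac{1}{4201}\right) \left(-43 - -4\right) + 4698 = 75 \left(- \frac{1}{4201}\right) \left(-43 + 4\right) + 4698 = 75 \left(- \frac{1}{4201}\right) \left(-39\right) + 4698 = \frac{2925}{4201} + 4698 = \frac{19739223}{4201}$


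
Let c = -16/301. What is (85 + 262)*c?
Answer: -5552/301 ≈ -18.445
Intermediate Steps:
c = -16/301 (c = -16*1/301 = -16/301 ≈ -0.053156)
(85 + 262)*c = (85 + 262)*(-16/301) = 347*(-16/301) = -5552/301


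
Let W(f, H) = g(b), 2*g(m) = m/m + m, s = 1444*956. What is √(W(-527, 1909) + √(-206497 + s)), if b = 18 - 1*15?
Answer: √(2 + √1173967) ≈ 32.947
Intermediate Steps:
s = 1380464
b = 3 (b = 18 - 15 = 3)
g(m) = ½ + m/2 (g(m) = (m/m + m)/2 = (1 + m)/2 = ½ + m/2)
W(f, H) = 2 (W(f, H) = ½ + (½)*3 = ½ + 3/2 = 2)
√(W(-527, 1909) + √(-206497 + s)) = √(2 + √(-206497 + 1380464)) = √(2 + √1173967)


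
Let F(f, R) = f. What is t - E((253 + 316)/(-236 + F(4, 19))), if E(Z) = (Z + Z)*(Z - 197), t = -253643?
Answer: -6852369753/26912 ≈ -2.5462e+5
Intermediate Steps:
E(Z) = 2*Z*(-197 + Z) (E(Z) = (2*Z)*(-197 + Z) = 2*Z*(-197 + Z))
t - E((253 + 316)/(-236 + F(4, 19))) = -253643 - 2*(253 + 316)/(-236 + 4)*(-197 + (253 + 316)/(-236 + 4)) = -253643 - 2*569/(-232)*(-197 + 569/(-232)) = -253643 - 2*569*(-1/232)*(-197 + 569*(-1/232)) = -253643 - 2*(-569)*(-197 - 569/232)/232 = -253643 - 2*(-569)*(-46273)/(232*232) = -253643 - 1*26329337/26912 = -253643 - 26329337/26912 = -6852369753/26912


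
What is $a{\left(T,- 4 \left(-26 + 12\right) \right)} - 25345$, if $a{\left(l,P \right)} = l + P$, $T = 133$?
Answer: $-25156$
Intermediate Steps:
$a{\left(l,P \right)} = P + l$
$a{\left(T,- 4 \left(-26 + 12\right) \right)} - 25345 = \left(- 4 \left(-26 + 12\right) + 133\right) - 25345 = \left(\left(-4\right) \left(-14\right) + 133\right) - 25345 = \left(56 + 133\right) - 25345 = 189 - 25345 = -25156$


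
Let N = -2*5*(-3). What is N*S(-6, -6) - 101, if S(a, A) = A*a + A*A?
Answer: 2059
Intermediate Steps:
S(a, A) = A**2 + A*a (S(a, A) = A*a + A**2 = A**2 + A*a)
N = 30 (N = -10*(-3) = 30)
N*S(-6, -6) - 101 = 30*(-6*(-6 - 6)) - 101 = 30*(-6*(-12)) - 101 = 30*72 - 101 = 2160 - 101 = 2059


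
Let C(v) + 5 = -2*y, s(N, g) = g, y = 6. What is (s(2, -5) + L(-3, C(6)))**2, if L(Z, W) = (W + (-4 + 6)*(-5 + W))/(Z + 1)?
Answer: 2601/4 ≈ 650.25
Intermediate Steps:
C(v) = -17 (C(v) = -5 - 2*6 = -5 - 12 = -17)
L(Z, W) = (-10 + 3*W)/(1 + Z) (L(Z, W) = (W + 2*(-5 + W))/(1 + Z) = (W + (-10 + 2*W))/(1 + Z) = (-10 + 3*W)/(1 + Z))
(s(2, -5) + L(-3, C(6)))**2 = (-5 + (-10 + 3*(-17))/(1 - 3))**2 = (-5 + (-10 - 51)/(-2))**2 = (-5 - 1/2*(-61))**2 = (-5 + 61/2)**2 = (51/2)**2 = 2601/4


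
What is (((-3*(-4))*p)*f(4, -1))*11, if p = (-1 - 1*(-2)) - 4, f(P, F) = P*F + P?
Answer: 0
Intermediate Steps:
f(P, F) = P + F*P (f(P, F) = F*P + P = P + F*P)
p = -3 (p = (-1 + 2) - 4 = 1 - 4 = -3)
(((-3*(-4))*p)*f(4, -1))*11 = ((-3*(-4)*(-3))*(4*(1 - 1)))*11 = ((12*(-3))*(4*0))*11 = -36*0*11 = 0*11 = 0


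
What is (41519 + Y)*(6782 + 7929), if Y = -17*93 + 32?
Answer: 587998670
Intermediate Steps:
Y = -1549 (Y = -1581 + 32 = -1549)
(41519 + Y)*(6782 + 7929) = (41519 - 1549)*(6782 + 7929) = 39970*14711 = 587998670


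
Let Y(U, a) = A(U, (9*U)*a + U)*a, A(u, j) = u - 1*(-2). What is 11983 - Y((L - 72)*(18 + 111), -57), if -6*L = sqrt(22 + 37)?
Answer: -517319 - 2451*sqrt(59)/2 ≈ -5.2673e+5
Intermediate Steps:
L = -sqrt(59)/6 (L = -sqrt(22 + 37)/6 = -sqrt(59)/6 ≈ -1.2802)
A(u, j) = 2 + u (A(u, j) = u + 2 = 2 + u)
Y(U, a) = a*(2 + U) (Y(U, a) = (2 + U)*a = a*(2 + U))
11983 - Y((L - 72)*(18 + 111), -57) = 11983 - (-57)*(2 + (-sqrt(59)/6 - 72)*(18 + 111)) = 11983 - (-57)*(2 + (-72 - sqrt(59)/6)*129) = 11983 - (-57)*(2 + (-9288 - 43*sqrt(59)/2)) = 11983 - (-57)*(-9286 - 43*sqrt(59)/2) = 11983 - (529302 + 2451*sqrt(59)/2) = 11983 + (-529302 - 2451*sqrt(59)/2) = -517319 - 2451*sqrt(59)/2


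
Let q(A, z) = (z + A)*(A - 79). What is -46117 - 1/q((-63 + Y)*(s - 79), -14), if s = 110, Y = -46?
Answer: -541090484299/11732994 ≈ -46117.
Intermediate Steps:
q(A, z) = (-79 + A)*(A + z) (q(A, z) = (A + z)*(-79 + A) = (-79 + A)*(A + z))
-46117 - 1/q((-63 + Y)*(s - 79), -14) = -46117 - 1/(((-63 - 46)*(110 - 79))² - 79*(-63 - 46)*(110 - 79) - 79*(-14) + ((-63 - 46)*(110 - 79))*(-14)) = -46117 - 1/((-109*31)² - (-8611)*31 + 1106 - 109*31*(-14)) = -46117 - 1/((-3379)² - 79*(-3379) + 1106 - 3379*(-14)) = -46117 - 1/(11417641 + 266941 + 1106 + 47306) = -46117 - 1/11732994 = -541090484299/11732994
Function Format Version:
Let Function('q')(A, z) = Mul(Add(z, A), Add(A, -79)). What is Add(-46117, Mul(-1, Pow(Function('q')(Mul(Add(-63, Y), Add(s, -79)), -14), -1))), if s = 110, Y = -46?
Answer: Rational(-541090484299, 11732994) ≈ -46117.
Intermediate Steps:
Function('q')(A, z) = Mul(Add(-79, A), Add(A, z)) (Function('q')(A, z) = Mul(Add(A, z), Add(-79, A)) = Mul(Add(-79, A), Add(A, z)))
Add(-46117, Mul(-1, Pow(Function('q')(Mul(Add(-63, Y), Add(s, -79)), -14), -1))) = Add(-46117, Mul(-1, Pow(Add(Pow(Mul(Add(-63, -46), Add(110, -79)), 2), Mul(-79, Mul(Add(-63, -46), Add(110, -79))), Mul(-79, -14), Mul(Mul(Add(-63, -46), Add(110, -79)), -14)), -1))) = Add(-46117, Mul(-1, Pow(Add(Pow(Mul(-109, 31), 2), Mul(-79, Mul(-109, 31)), 1106, Mul(Mul(-109, 31), -14)), -1))) = Add(-46117, Mul(-1, Pow(Add(Pow(-3379, 2), Mul(-79, -3379), 1106, Mul(-3379, -14)), -1))) = Add(-46117, Mul(-1, Pow(Add(11417641, 266941, 1106, 47306), -1))) = Add(-46117, Mul(-1, Pow(11732994, -1))) = Add(-46117, Mul(-1, Rational(1, 11732994))) = Add(-46117, Rational(-1, 11732994)) = Rational(-541090484299, 11732994)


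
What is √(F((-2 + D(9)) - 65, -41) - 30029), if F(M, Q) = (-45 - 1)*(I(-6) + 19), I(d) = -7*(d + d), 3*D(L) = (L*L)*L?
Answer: 3*I*√3863 ≈ 186.46*I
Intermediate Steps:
D(L) = L³/3 (D(L) = ((L*L)*L)/3 = (L²*L)/3 = L³/3)
I(d) = -14*d
F(M, Q) = -4738 (F(M, Q) = (-45 - 1)*(-14*(-6) + 19) = -46*(84 + 19) = -46*103 = -4738)
√(F((-2 + D(9)) - 65, -41) - 30029) = √(-4738 - 30029) = √(-34767) = 3*I*√3863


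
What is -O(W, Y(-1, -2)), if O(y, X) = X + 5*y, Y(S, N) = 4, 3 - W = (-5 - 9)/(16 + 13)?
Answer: -621/29 ≈ -21.414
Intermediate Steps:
W = 101/29 (W = 3 - (-5 - 9)/(16 + 13) = 3 - (-14)/29 = 3 - 1*(-14/29) = 3 + 14/29 = 101/29 ≈ 3.4828)
-O(W, Y(-1, -2)) = -(4 + 5*(101/29)) = -(4 + 505/29) = -1*621/29 = -621/29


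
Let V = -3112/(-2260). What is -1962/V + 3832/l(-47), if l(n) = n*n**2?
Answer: -57546945743/40387147 ≈ -1424.9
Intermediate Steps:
l(n) = n**3
V = 778/565 (V = -3112*(-1/2260) = 778/565 ≈ 1.3770)
-1962/V + 3832/l(-47) = -1962/778/565 + 3832/((-47)**3) = -1962*565/778 + 3832/(-103823) = -554265/389 + 3832*(-1/103823) = -554265/389 - 3832/103823 = -57546945743/40387147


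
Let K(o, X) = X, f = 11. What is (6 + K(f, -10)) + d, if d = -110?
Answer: -114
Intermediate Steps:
(6 + K(f, -10)) + d = (6 - 10) - 110 = -4 - 110 = -114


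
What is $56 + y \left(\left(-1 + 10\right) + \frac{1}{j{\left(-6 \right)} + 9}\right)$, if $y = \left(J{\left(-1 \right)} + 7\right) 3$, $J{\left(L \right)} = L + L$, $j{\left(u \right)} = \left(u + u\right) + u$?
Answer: $\frac{568}{3} \approx 189.33$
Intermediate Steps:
$j{\left(u \right)} = 3 u$ ($j{\left(u \right)} = 2 u + u = 3 u$)
$J{\left(L \right)} = 2 L$
$y = 15$ ($y = \left(2 \left(-1\right) + 7\right) 3 = \left(-2 + 7\right) 3 = 5 \cdot 3 = 15$)
$56 + y \left(\left(-1 + 10\right) + \frac{1}{j{\left(-6 \right)} + 9}\right) = 56 + 15 \left(\left(-1 + 10\right) + \frac{1}{3 \left(-6\right) + 9}\right) = 56 + 15 \left(9 + \frac{1}{-18 + 9}\right) = 56 + 15 \left(9 + \frac{1}{-9}\right) = 56 + 15 \left(9 - \frac{1}{9}\right) = 56 + 15 \cdot \frac{80}{9} = 56 + \frac{400}{3} = \frac{568}{3}$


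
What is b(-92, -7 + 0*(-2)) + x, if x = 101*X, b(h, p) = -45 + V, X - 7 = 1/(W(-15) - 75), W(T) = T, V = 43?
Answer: 63349/90 ≈ 703.88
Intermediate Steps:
X = 629/90 (X = 7 + 1/(-15 - 75) = 7 + 1/(-90) = 7 - 1/90 = 629/90 ≈ 6.9889)
b(h, p) = -2 (b(h, p) = -45 + 43 = -2)
x = 63529/90 (x = 101*(629/90) = 63529/90 ≈ 705.88)
b(-92, -7 + 0*(-2)) + x = -2 + 63529/90 = 63349/90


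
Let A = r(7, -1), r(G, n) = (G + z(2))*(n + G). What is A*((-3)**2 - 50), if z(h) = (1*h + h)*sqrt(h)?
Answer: -1722 - 984*sqrt(2) ≈ -3113.6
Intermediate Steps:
z(h) = 2*h**(3/2) (z(h) = (h + h)*sqrt(h) = (2*h)*sqrt(h) = 2*h**(3/2))
r(G, n) = (G + n)*(G + 4*sqrt(2)) (r(G, n) = (G + 2*2**(3/2))*(n + G) = (G + 2*(2*sqrt(2)))*(G + n) = (G + 4*sqrt(2))*(G + n) = (G + n)*(G + 4*sqrt(2)))
A = 42 + 24*sqrt(2) (A = 7**2 + 7*(-1) + 4*7*sqrt(2) + 4*(-1)*sqrt(2) = 49 - 7 + 28*sqrt(2) - 4*sqrt(2) = 42 + 24*sqrt(2) ≈ 75.941)
A*((-3)**2 - 50) = (42 + 24*sqrt(2))*((-3)**2 - 50) = (42 + 24*sqrt(2))*(9 - 50) = (42 + 24*sqrt(2))*(-41) = -1722 - 984*sqrt(2)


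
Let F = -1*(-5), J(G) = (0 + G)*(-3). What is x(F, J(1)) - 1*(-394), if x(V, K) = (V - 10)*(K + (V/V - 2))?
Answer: 414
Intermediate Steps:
J(G) = -3*G (J(G) = G*(-3) = -3*G)
F = 5
x(V, K) = (-1 + K)*(-10 + V) (x(V, K) = (-10 + V)*(K + (1 - 2)) = (-10 + V)*(K - 1) = (-10 + V)*(-1 + K) = (-1 + K)*(-10 + V))
x(F, J(1)) - 1*(-394) = (10 - 1*5 - (-30) - 3*1*5) - 1*(-394) = (10 - 5 - 10*(-3) - 3*5) + 394 = (10 - 5 + 30 - 15) + 394 = 20 + 394 = 414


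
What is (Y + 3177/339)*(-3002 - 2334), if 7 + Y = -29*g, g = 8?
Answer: 138458528/113 ≈ 1.2253e+6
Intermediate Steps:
Y = -239 (Y = -7 - 29*8 = -7 - 232 = -239)
(Y + 3177/339)*(-3002 - 2334) = (-239 + 3177/339)*(-3002 - 2334) = (-239 + 3177*(1/339))*(-5336) = (-239 + 1059/113)*(-5336) = -25948/113*(-5336) = 138458528/113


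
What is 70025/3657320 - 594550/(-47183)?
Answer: 435552719115/34512665912 ≈ 12.620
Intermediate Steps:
70025/3657320 - 594550/(-47183) = 70025*(1/3657320) - 594550*(-1/47183) = 14005/731464 + 594550/47183 = 435552719115/34512665912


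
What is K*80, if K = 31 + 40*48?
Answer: 156080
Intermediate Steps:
K = 1951 (K = 31 + 1920 = 1951)
K*80 = 1951*80 = 156080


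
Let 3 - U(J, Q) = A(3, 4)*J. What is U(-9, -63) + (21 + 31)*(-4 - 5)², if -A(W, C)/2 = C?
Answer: 4143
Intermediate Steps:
A(W, C) = -2*C
U(J, Q) = 3 + 8*J (U(J, Q) = 3 - (-2*4)*J = 3 - (-8)*J = 3 + 8*J)
U(-9, -63) + (21 + 31)*(-4 - 5)² = (3 + 8*(-9)) + (21 + 31)*(-4 - 5)² = (3 - 72) + 52*(-9)² = -69 + 52*81 = -69 + 4212 = 4143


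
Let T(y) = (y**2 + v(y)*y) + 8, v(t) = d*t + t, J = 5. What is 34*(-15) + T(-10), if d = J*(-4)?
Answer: -2302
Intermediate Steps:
d = -20 (d = 5*(-4) = -20)
v(t) = -19*t (v(t) = -20*t + t = -19*t)
T(y) = 8 - 18*y**2 (T(y) = (y**2 + (-19*y)*y) + 8 = (y**2 - 19*y**2) + 8 = -18*y**2 + 8 = 8 - 18*y**2)
34*(-15) + T(-10) = 34*(-15) + (8 - 18*(-10)**2) = -510 + (8 - 18*100) = -510 + (8 - 1800) = -510 - 1792 = -2302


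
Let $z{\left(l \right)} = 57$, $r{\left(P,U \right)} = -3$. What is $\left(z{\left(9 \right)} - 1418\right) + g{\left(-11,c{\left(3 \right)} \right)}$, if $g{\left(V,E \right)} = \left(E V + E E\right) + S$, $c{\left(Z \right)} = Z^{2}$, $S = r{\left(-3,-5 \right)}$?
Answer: $-1382$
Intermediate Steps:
$S = -3$
$g{\left(V,E \right)} = -3 + E^{2} + E V$ ($g{\left(V,E \right)} = \left(E V + E E\right) - 3 = \left(E V + E^{2}\right) - 3 = \left(E^{2} + E V\right) - 3 = -3 + E^{2} + E V$)
$\left(z{\left(9 \right)} - 1418\right) + g{\left(-11,c{\left(3 \right)} \right)} = \left(57 - 1418\right) + \left(-3 + \left(3^{2}\right)^{2} + 3^{2} \left(-11\right)\right) = -1361 + \left(-3 + 9^{2} + 9 \left(-11\right)\right) = -1361 - 21 = -1382$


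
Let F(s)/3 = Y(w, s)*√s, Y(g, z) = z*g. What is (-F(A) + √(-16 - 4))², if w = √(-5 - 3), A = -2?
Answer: 556 - 96*I*√5 ≈ 556.0 - 214.66*I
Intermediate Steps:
w = 2*I*√2 (w = √(-8) = 2*I*√2 ≈ 2.8284*I)
Y(g, z) = g*z
F(s) = 6*I*√2*s^(3/2) (F(s) = 3*(((2*I*√2)*s)*√s) = 3*((2*I*s*√2)*√s) = 3*(2*I*√2*s^(3/2)) = 6*I*√2*s^(3/2))
(-F(A) + √(-16 - 4))² = (-6*I*√2*(-2)^(3/2) + √(-16 - 4))² = (-6*I*√2*(-2*I*√2) + √(-20))² = (-1*24 + 2*I*√5)² = (-24 + 2*I*√5)²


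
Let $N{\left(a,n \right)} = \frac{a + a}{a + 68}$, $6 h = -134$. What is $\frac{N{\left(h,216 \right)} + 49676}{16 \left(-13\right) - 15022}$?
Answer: $- \frac{3402739}{1043255} \approx -3.2617$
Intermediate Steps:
$h = - \frac{67}{3}$ ($h = \frac{1}{6} \left(-134\right) = - \frac{67}{3} \approx -22.333$)
$N{\left(a,n \right)} = \frac{2 a}{68 + a}$
$\frac{N{\left(h,216 \right)} + 49676}{16 \left(-13\right) - 15022} = \frac{2 \left(- \frac{67}{3}\right) \frac{1}{68 - \frac{67}{3}} + 49676}{16 \left(-13\right) - 15022} = \frac{2 \left(- \frac{67}{3}\right) \frac{1}{\frac{137}{3}} + 49676}{-208 - 15022} = \frac{2 \left(- \frac{67}{3}\right) \frac{3}{137} + 49676}{-15230} = \left(- \frac{134}{137} + 49676\right) \left(- \frac{1}{15230}\right) = \frac{6805478}{137} \left(- \frac{1}{15230}\right) = - \frac{3402739}{1043255}$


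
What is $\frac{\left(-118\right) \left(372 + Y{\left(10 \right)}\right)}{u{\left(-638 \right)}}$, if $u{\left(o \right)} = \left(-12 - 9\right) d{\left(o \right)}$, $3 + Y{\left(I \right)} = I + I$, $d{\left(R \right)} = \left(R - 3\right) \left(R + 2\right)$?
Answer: $\frac{22951}{4280598} \approx 0.0053616$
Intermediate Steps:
$d{\left(R \right)} = \left(-3 + R\right) \left(2 + R\right)$
$Y{\left(I \right)} = -3 + 2 I$ ($Y{\left(I \right)} = -3 + \left(I + I\right) = -3 + 2 I$)
$u{\left(o \right)} = 126 - 21 o^{2} + 21 o$ ($u{\left(o \right)} = \left(-12 - 9\right) \left(-6 + o^{2} - o\right) = - 21 \left(-6 + o^{2} - o\right) = 126 - 21 o^{2} + 21 o$)
$\frac{\left(-118\right) \left(372 + Y{\left(10 \right)}\right)}{u{\left(-638 \right)}} = \frac{\left(-118\right) \left(372 + \left(-3 + 2 \cdot 10\right)\right)}{126 - 21 \left(-638\right)^{2} + 21 \left(-638\right)} = \frac{\left(-118\right) \left(372 + \left(-3 + 20\right)\right)}{126 - 8547924 - 13398} = \frac{\left(-118\right) \left(372 + 17\right)}{126 - 8547924 - 13398} = \frac{\left(-118\right) 389}{-8561196} = \left(-45902\right) \left(- \frac{1}{8561196}\right) = \frac{22951}{4280598}$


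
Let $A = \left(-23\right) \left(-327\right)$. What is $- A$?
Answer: $-7521$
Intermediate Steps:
$A = 7521$
$- A = \left(-1\right) 7521 = -7521$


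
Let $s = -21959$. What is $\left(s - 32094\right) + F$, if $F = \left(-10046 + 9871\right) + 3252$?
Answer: $-50976$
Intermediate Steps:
$F = 3077$ ($F = -175 + 3252 = 3077$)
$\left(s - 32094\right) + F = \left(-21959 - 32094\right) + 3077 = -54053 + 3077 = -50976$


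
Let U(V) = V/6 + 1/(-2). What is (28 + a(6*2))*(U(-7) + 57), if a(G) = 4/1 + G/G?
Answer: 1826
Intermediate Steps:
U(V) = -1/2 + V/6 (U(V) = V*(1/6) + 1*(-1/2) = V/6 - 1/2 = -1/2 + V/6)
a(G) = 5 (a(G) = 4*1 + 1 = 4 + 1 = 5)
(28 + a(6*2))*(U(-7) + 57) = (28 + 5)*((-1/2 + (1/6)*(-7)) + 57) = 33*((-1/2 - 7/6) + 57) = 33*(-5/3 + 57) = 33*(166/3) = 1826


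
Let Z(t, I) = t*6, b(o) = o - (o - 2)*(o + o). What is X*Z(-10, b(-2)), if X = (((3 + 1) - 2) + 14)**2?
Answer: -15360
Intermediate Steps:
b(o) = o - 2*o*(-2 + o) (b(o) = o - (-2 + o)*2*o = o - 2*o*(-2 + o))
Z(t, I) = 6*t
X = 256 (X = ((4 - 2) + 14)**2 = (2 + 14)**2 = 16**2 = 256)
X*Z(-10, b(-2)) = 256*(6*(-10)) = 256*(-60) = -15360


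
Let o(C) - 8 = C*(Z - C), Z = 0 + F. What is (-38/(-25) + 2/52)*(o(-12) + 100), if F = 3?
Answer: -36468/325 ≈ -112.21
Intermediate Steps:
Z = 3 (Z = 0 + 3 = 3)
o(C) = 8 + C*(3 - C)
(-38/(-25) + 2/52)*(o(-12) + 100) = (-38/(-25) + 2/52)*((8 - 1*(-12)**2 + 3*(-12)) + 100) = (-38*(-1/25) + 2*(1/52))*((8 - 1*144 - 36) + 100) = (38/25 + 1/26)*((8 - 144 - 36) + 100) = 1013*(-172 + 100)/650 = (1013/650)*(-72) = -36468/325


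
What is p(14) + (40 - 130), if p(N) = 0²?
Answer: -90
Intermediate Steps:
p(N) = 0
p(14) + (40 - 130) = 0 + (40 - 130) = 0 - 90 = -90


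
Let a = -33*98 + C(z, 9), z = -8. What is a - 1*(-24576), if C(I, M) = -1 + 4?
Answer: 21345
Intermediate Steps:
C(I, M) = 3
a = -3231 (a = -33*98 + 3 = -3234 + 3 = -3231)
a - 1*(-24576) = -3231 - 1*(-24576) = -3231 + 24576 = 21345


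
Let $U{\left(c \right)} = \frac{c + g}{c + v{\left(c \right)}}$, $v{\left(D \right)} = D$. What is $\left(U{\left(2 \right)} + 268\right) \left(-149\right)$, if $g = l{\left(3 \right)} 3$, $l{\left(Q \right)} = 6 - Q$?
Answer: $- \frac{161367}{4} \approx -40342.0$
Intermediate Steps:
$g = 9$ ($g = \left(6 - 3\right) 3 = 3 \cdot 3 = 9$)
$U{\left(c \right)} = \frac{9 + c}{2 c}$ ($U{\left(c \right)} = \frac{c + 9}{c + c} = \frac{9 + c}{2 c}$)
$\left(U{\left(2 \right)} + 268\right) \left(-149\right) = \left(\frac{9 + 2}{2 \cdot 2} + 268\right) \left(-149\right) = \left(\frac{1}{2} \cdot \frac{1}{2} \cdot 11 + 268\right) \left(-149\right) = \left(\frac{11}{4} + 268\right) \left(-149\right) = \frac{1083}{4} \left(-149\right) = - \frac{161367}{4}$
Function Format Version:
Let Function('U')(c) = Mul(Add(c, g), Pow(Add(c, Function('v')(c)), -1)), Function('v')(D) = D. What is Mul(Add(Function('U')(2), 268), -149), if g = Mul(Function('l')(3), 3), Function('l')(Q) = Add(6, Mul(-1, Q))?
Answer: Rational(-161367, 4) ≈ -40342.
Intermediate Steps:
g = 9 (g = Mul(Add(6, Mul(-1, 3)), 3) = Mul(Add(6, -3), 3) = Mul(3, 3) = 9)
Function('U')(c) = Mul(Rational(1, 2), Pow(c, -1), Add(9, c)) (Function('U')(c) = Mul(Add(c, 9), Pow(Add(c, c), -1)) = Mul(Add(9, c), Pow(Mul(2, c), -1)) = Mul(Add(9, c), Mul(Rational(1, 2), Pow(c, -1))) = Mul(Rational(1, 2), Pow(c, -1), Add(9, c)))
Mul(Add(Function('U')(2), 268), -149) = Mul(Add(Mul(Rational(1, 2), Pow(2, -1), Add(9, 2)), 268), -149) = Mul(Add(Mul(Rational(1, 2), Rational(1, 2), 11), 268), -149) = Mul(Add(Rational(11, 4), 268), -149) = Mul(Rational(1083, 4), -149) = Rational(-161367, 4)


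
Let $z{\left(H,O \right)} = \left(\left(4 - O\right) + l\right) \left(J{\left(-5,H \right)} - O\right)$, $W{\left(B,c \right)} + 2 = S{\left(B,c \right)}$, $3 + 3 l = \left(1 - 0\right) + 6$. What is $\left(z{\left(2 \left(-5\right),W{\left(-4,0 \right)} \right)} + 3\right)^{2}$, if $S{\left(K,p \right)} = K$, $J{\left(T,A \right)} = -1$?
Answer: $\frac{32041}{9} \approx 3560.1$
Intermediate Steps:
$l = \frac{4}{3}$ ($l = -1 + \frac{\left(1 - 0\right) + 6}{3} = -1 + \frac{\left(1 + 0\right) + 6}{3} = -1 + \frac{1 + 6}{3} = -1 + \frac{1}{3} \cdot 7 = -1 + \frac{7}{3} = \frac{4}{3} \approx 1.3333$)
$W{\left(B,c \right)} = -2 + B$
$z{\left(H,O \right)} = \left(-1 - O\right) \left(\frac{16}{3} - O\right)$ ($z{\left(H,O \right)} = \left(\left(4 - O\right) + \frac{4}{3}\right) \left(-1 - O\right) = \left(\frac{16}{3} - O\right) \left(-1 - O\right) = \left(-1 - O\right) \left(\frac{16}{3} - O\right)$)
$\left(z{\left(2 \left(-5\right),W{\left(-4,0 \right)} \right)} + 3\right)^{2} = \left(\left(- \frac{16}{3} + \left(-2 - 4\right)^{2} - \frac{13 \left(-2 - 4\right)}{3}\right) + 3\right)^{2} = \left(\left(- \frac{16}{3} + \left(-6\right)^{2} - -26\right) + 3\right)^{2} = \left(\left(- \frac{16}{3} + 36 + 26\right) + 3\right)^{2} = \left(\frac{170}{3} + 3\right)^{2} = \left(\frac{179}{3}\right)^{2} = \frac{32041}{9}$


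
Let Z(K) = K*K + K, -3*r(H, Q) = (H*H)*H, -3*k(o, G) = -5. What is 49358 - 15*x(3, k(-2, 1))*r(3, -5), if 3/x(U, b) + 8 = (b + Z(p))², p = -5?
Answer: 204987419/4153 ≈ 49359.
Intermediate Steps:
k(o, G) = 5/3 (k(o, G) = -⅓*(-5) = 5/3)
r(H, Q) = -H³/3 (r(H, Q) = -H*H*H/3 = -H²*H/3 = -H³/3)
Z(K) = K + K² (Z(K) = K² + K = K + K²)
x(U, b) = 3/(-8 + (20 + b)²) (x(U, b) = 3/(-8 + (b - 5*(1 - 5))²) = 3/(-8 + (b - 5*(-4))²) = 3/(-8 + (b + 20)²) = 3/(-8 + (20 + b)²))
49358 - 15*x(3, k(-2, 1))*r(3, -5) = 49358 - 15*(3/(-8 + (20 + 5/3)²))*(-⅓*3³) = 49358 - 15*(3/(-8 + (65/3)²))*(-⅓*27) = 49358 - 15*(3/(-8 + 4225/9))*(-9) = 49358 - 15*(3/(4153/9))*(-9) = 49358 - 15*(3*(9/4153))*(-9) = 49358 - 15*(27/4153)*(-9) = 49358 - 405*(-9)/4153 = 49358 - 1*(-3645/4153) = 49358 + 3645/4153 = 204987419/4153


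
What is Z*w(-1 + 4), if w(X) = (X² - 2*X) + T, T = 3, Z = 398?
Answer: 2388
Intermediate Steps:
w(X) = 3 + X² - 2*X (w(X) = (X² - 2*X) + 3 = 3 + X² - 2*X)
Z*w(-1 + 4) = 398*(3 + (-1 + 4)² - 2*(-1 + 4)) = 398*(3 + 3² - 2*3) = 398*(3 + 9 - 6) = 398*6 = 2388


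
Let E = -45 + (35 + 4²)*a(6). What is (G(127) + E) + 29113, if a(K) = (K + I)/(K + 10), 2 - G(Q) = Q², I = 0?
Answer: 103681/8 ≈ 12960.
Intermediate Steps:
G(Q) = 2 - Q²
a(K) = K/(10 + K) (a(K) = (K + 0)/(K + 10) = K/(10 + K))
E = -207/8 (E = -45 + (35 + 4²)*(6/(10 + 6)) = -45 + (35 + 16)*(6/16) = -45 + 51*(6*(1/16)) = -45 + 51*(3/8) = -45 + 153/8 = -207/8 ≈ -25.875)
(G(127) + E) + 29113 = ((2 - 1*127²) - 207/8) + 29113 = ((2 - 1*16129) - 207/8) + 29113 = ((2 - 16129) - 207/8) + 29113 = (-16127 - 207/8) + 29113 = -129223/8 + 29113 = 103681/8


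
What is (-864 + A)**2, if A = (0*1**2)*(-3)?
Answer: 746496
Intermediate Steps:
A = 0 (A = (0*1)*(-3) = 0*(-3) = 0)
(-864 + A)**2 = (-864 + 0)**2 = (-864)**2 = 746496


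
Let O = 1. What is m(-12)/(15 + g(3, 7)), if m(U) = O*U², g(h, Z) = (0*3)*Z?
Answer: 48/5 ≈ 9.6000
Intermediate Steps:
g(h, Z) = 0 (g(h, Z) = 0*Z = 0)
m(U) = U² (m(U) = 1*U² = U²)
m(-12)/(15 + g(3, 7)) = (-12)²/(15 + 0) = 144/15 = 144*(1/15) = 48/5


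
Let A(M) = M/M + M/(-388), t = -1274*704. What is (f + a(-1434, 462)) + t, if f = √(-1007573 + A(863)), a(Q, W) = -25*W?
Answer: -908446 + I*√37921063503/194 ≈ -9.0845e+5 + 1003.8*I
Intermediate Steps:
t = -896896
A(M) = 1 - M/388 (A(M) = 1 + M*(-1/388) = 1 - M/388)
f = I*√37921063503/194 (f = √(-1007573 + (1 - 1/388*863)) = √(-1007573 + (1 - 863/388)) = √(-1007573 - 475/388) = √(-390938799/388) = I*√37921063503/194 ≈ 1003.8*I)
(f + a(-1434, 462)) + t = (I*√37921063503/194 - 25*462) - 896896 = (I*√37921063503/194 - 11550) - 896896 = (-11550 + I*√37921063503/194) - 896896 = -908446 + I*√37921063503/194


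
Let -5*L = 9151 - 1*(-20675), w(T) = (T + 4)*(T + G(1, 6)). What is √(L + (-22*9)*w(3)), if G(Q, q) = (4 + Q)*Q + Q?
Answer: 6*I*√12805/5 ≈ 135.79*I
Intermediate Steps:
G(Q, q) = Q + Q*(4 + Q) (G(Q, q) = Q*(4 + Q) + Q = Q + Q*(4 + Q))
w(T) = (4 + T)*(6 + T) (w(T) = (T + 4)*(T + 1*(5 + 1)) = (4 + T)*(T + 1*6) = (4 + T)*(T + 6) = (4 + T)*(6 + T))
L = -29826/5 (L = -(9151 - 1*(-20675))/5 = -(9151 + 20675)/5 = -⅕*29826 = -29826/5 ≈ -5965.2)
√(L + (-22*9)*w(3)) = √(-29826/5 + (-22*9)*(24 + 3² + 10*3)) = √(-29826/5 - 198*(24 + 9 + 30)) = √(-29826/5 - 198*63) = √(-29826/5 - 12474) = √(-92196/5) = 6*I*√12805/5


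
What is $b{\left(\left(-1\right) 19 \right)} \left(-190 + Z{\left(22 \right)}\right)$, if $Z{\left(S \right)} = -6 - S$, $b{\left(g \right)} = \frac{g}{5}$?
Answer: $\frac{4142}{5} \approx 828.4$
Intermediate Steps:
$b{\left(g \right)} = \frac{g}{5}$ ($b{\left(g \right)} = g \frac{1}{5} = \frac{g}{5}$)
$b{\left(\left(-1\right) 19 \right)} \left(-190 + Z{\left(22 \right)}\right) = \frac{\left(-1\right) 19}{5} \left(-190 - 28\right) = \frac{1}{5} \left(-19\right) \left(-190 - 28\right) = - \frac{19 \left(-190 - 28\right)}{5} = \left(- \frac{19}{5}\right) \left(-218\right) = \frac{4142}{5}$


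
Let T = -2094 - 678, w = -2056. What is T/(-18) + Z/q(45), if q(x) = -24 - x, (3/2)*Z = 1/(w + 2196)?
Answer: 2231459/14490 ≈ 154.00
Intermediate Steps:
Z = 1/210 (Z = 2/(3*(-2056 + 2196)) = (⅔)/140 = (⅔)*(1/140) = 1/210 ≈ 0.0047619)
T = -2772
T/(-18) + Z/q(45) = -2772/(-18) + 1/(210*(-24 - 1*45)) = -2772*(-1/18) + 1/(210*(-24 - 45)) = 154 + (1/210)/(-69) = 154 + (1/210)*(-1/69) = 154 - 1/14490 = 2231459/14490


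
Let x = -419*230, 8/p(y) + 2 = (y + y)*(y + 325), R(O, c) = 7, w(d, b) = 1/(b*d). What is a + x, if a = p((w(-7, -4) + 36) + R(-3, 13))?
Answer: -1196601327034/12416741 ≈ -96370.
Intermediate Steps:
w(d, b) = 1/(b*d)
p(y) = 8/(-2 + 2*y*(325 + y)) (p(y) = 8/(-2 + (y + y)*(y + 325)) = 8/(-2 + (2*y)*(325 + y)) = 8/(-2 + 2*y*(325 + y)))
a = 3136/12416741 (a = 4/(-1 + ((1/(-4*(-7)) + 36) + 7)**2 + 325*((1/(-4*(-7)) + 36) + 7)) = 4/(-1 + ((-1/4*(-1/7) + 36) + 7)**2 + 325*((-1/4*(-1/7) + 36) + 7)) = 4/(-1 + ((1/28 + 36) + 7)**2 + 325*((1/28 + 36) + 7)) = 4/(-1 + (1009/28 + 7)**2 + 325*(1009/28 + 7)) = 4/(-1 + (1205/28)**2 + 325*(1205/28)) = 4/(-1 + 1452025/784 + 391625/28) = 4/(12416741/784) = 4*(784/12416741) = 3136/12416741 ≈ 0.00025256)
x = -96370
a + x = 3136/12416741 - 96370 = -1196601327034/12416741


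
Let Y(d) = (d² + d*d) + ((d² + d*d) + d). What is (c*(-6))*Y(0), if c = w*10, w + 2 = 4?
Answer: 0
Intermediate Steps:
w = 2 (w = -2 + 4 = 2)
c = 20 (c = 2*10 = 20)
Y(d) = d + 4*d² (Y(d) = (d² + d²) + ((d² + d²) + d) = 2*d² + (2*d² + d) = 2*d² + (d + 2*d²) = d + 4*d²)
(c*(-6))*Y(0) = (20*(-6))*(0*(1 + 4*0)) = -0*(1 + 0) = -0 = -120*0 = 0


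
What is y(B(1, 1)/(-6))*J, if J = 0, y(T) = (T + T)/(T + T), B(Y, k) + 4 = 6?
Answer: 0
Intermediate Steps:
B(Y, k) = 2 (B(Y, k) = -4 + 6 = 2)
y(T) = 1 (y(T) = (2*T)/((2*T)) = (2*T)*(1/(2*T)) = 1)
y(B(1, 1)/(-6))*J = 1*0 = 0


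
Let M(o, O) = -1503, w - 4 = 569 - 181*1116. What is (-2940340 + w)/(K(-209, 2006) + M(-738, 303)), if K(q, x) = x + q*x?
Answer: 3141763/418751 ≈ 7.5027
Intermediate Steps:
w = -201423 (w = 4 + (569 - 181*1116) = 4 + (569 - 201996) = 4 - 201427 = -201423)
(-2940340 + w)/(K(-209, 2006) + M(-738, 303)) = (-2940340 - 201423)/(2006*(1 - 209) - 1503) = -3141763/(2006*(-208) - 1503) = -3141763/(-417248 - 1503) = -3141763/(-418751) = -3141763*(-1/418751) = 3141763/418751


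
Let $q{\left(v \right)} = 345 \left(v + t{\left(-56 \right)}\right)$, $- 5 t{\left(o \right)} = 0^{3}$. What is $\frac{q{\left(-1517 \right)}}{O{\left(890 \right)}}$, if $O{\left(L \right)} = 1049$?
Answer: $- \frac{523365}{1049} \approx -498.92$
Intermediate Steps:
$t{\left(o \right)} = 0$ ($t{\left(o \right)} = - \frac{0^{3}}{5} = \left(- \frac{1}{5}\right) 0 = 0$)
$q{\left(v \right)} = 345 v$ ($q{\left(v \right)} = 345 \left(v + 0\right) = 345 v$)
$\frac{q{\left(-1517 \right)}}{O{\left(890 \right)}} = \frac{345 \left(-1517\right)}{1049} = \left(-523365\right) \frac{1}{1049} = - \frac{523365}{1049}$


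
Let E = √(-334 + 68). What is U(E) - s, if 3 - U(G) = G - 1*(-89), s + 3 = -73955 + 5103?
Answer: 68769 - I*√266 ≈ 68769.0 - 16.31*I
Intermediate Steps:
s = -68855 (s = -3 + (-73955 + 5103) = -3 - 68852 = -68855)
E = I*√266 (E = √(-266) = I*√266 ≈ 16.31*I)
U(G) = -86 - G (U(G) = 3 - (G - 1*(-89)) = 3 - (G + 89) = 3 - (89 + G) = 3 + (-89 - G) = -86 - G)
U(E) - s = (-86 - I*√266) - 1*(-68855) = (-86 - I*√266) + 68855 = 68769 - I*√266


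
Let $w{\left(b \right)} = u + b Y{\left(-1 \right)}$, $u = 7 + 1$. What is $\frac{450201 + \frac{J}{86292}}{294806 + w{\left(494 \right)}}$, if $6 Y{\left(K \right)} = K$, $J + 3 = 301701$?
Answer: $\frac{431656071}{282588722} \approx 1.5275$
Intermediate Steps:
$J = 301698$ ($J = -3 + 301701 = 301698$)
$Y{\left(K \right)} = \frac{K}{6}$
$u = 8$
$w{\left(b \right)} = 8 - \frac{b}{6}$ ($w{\left(b \right)} = 8 + b \frac{1}{6} \left(-1\right) = 8 + b \left(- \frac{1}{6}\right) = 8 - \frac{b}{6}$)
$\frac{450201 + \frac{J}{86292}}{294806 + w{\left(494 \right)}} = \frac{450201 + \frac{301698}{86292}}{294806 + \left(8 - \frac{247}{3}\right)} = \frac{450201 + 301698 \cdot \frac{1}{86292}}{294806 + \left(8 - \frac{247}{3}\right)} = \frac{450201 + \frac{5587}{1598}}{294806 - \frac{223}{3}} = \frac{719426785}{1598 \cdot \frac{884195}{3}} = \frac{719426785}{1598} \cdot \frac{3}{884195} = \frac{431656071}{282588722}$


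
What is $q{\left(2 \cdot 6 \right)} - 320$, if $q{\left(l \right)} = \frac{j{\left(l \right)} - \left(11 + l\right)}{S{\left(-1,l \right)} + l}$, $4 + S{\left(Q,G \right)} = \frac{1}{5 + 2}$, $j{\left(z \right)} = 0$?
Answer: $- \frac{18401}{57} \approx -322.82$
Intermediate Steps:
$S{\left(Q,G \right)} = - \frac{27}{7}$ ($S{\left(Q,G \right)} = -4 + \frac{1}{5 + 2} = -4 + \frac{1}{7} = - \frac{27}{7}$)
$q{\left(l \right)} = \frac{-11 - l}{- \frac{27}{7} + l}$ ($q{\left(l \right)} = \frac{0 - \left(11 + l\right)}{- \frac{27}{7} + l} = \frac{-11 - l}{- \frac{27}{7} + l}$)
$q{\left(2 \cdot 6 \right)} - 320 = \frac{7 \left(-11 - 2 \cdot 6\right)}{-27 + 7 \cdot 2 \cdot 6} - 320 = \frac{7 \left(-11 - 12\right)}{-27 + 7 \cdot 12} - 320 = \frac{7 \left(-11 - 12\right)}{-27 + 84} - 320 = 7 \cdot \frac{1}{57} \left(-23\right) - 320 = - \frac{161}{57} - 320 = - \frac{18401}{57}$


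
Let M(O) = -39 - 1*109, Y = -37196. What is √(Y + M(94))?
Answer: 4*I*√2334 ≈ 193.25*I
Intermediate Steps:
M(O) = -148 (M(O) = -39 - 109 = -148)
√(Y + M(94)) = √(-37196 - 148) = √(-37344) = 4*I*√2334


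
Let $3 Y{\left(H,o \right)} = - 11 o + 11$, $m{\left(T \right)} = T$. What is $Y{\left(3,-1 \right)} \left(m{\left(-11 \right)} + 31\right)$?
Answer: $\frac{440}{3} \approx 146.67$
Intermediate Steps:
$Y{\left(H,o \right)} = \frac{11}{3} - \frac{11 o}{3}$ ($Y{\left(H,o \right)} = \frac{- 11 o + 11}{3} = \frac{11 - 11 o}{3} = \frac{11}{3} - \frac{11 o}{3}$)
$Y{\left(3,-1 \right)} \left(m{\left(-11 \right)} + 31\right) = \left(\frac{11}{3} - - \frac{11}{3}\right) \left(-11 + 31\right) = \left(\frac{11}{3} + \frac{11}{3}\right) 20 = \frac{22}{3} \cdot 20 = \frac{440}{3}$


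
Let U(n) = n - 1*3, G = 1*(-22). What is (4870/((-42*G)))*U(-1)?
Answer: -4870/231 ≈ -21.082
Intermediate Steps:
G = -22
U(n) = -3 + n (U(n) = n - 3 = -3 + n)
(4870/((-42*G)))*U(-1) = (4870/((-42*(-22))))*(-3 - 1) = (4870/924)*(-4) = (4870*(1/924))*(-4) = (2435/462)*(-4) = -4870/231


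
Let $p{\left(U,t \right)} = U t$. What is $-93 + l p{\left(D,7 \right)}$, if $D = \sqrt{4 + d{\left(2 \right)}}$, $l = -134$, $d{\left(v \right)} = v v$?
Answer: $-93 - 1876 \sqrt{2} \approx -2746.1$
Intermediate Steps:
$d{\left(v \right)} = v^{2}$
$D = 2 \sqrt{2}$ ($D = \sqrt{4 + 2^{2}} = \sqrt{4 + 4} = \sqrt{8} = 2 \sqrt{2} \approx 2.8284$)
$-93 + l p{\left(D,7 \right)} = -93 - 134 \cdot 2 \sqrt{2} \cdot 7 = -93 - 134 \cdot 14 \sqrt{2} = -93 - 1876 \sqrt{2}$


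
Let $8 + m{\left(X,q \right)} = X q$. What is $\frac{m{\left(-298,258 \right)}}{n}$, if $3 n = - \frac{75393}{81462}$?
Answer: $\frac{2087925368}{8377} \approx 2.4925 \cdot 10^{5}$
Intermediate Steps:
$m{\left(X,q \right)} = -8 + X q$
$n = - \frac{8377}{27154}$ ($n = \frac{\left(-75393\right) \frac{1}{81462}}{3} = \frac{1}{3} \left(- \frac{25131}{27154}\right) = - \frac{8377}{27154} \approx -0.3085$)
$\frac{m{\left(-298,258 \right)}}{n} = \frac{-8 - 76884}{- \frac{8377}{27154}} = \left(-8 - 76884\right) \left(- \frac{27154}{8377}\right) = \left(-76892\right) \left(- \frac{27154}{8377}\right) = \frac{2087925368}{8377}$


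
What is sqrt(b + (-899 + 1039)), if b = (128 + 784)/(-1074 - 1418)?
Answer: 4*sqrt(3387251)/623 ≈ 11.817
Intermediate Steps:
b = -228/623 (b = 912/(-2492) = 912*(-1/2492) = -228/623 ≈ -0.36597)
sqrt(b + (-899 + 1039)) = sqrt(-228/623 + (-899 + 1039)) = sqrt(-228/623 + 140) = sqrt(86992/623) = 4*sqrt(3387251)/623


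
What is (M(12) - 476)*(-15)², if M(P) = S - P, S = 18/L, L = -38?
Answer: -2088225/19 ≈ -1.0991e+5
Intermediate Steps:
S = -9/19 (S = 18/(-38) = 18*(-1/38) = -9/19 ≈ -0.47368)
M(P) = -9/19 - P
(M(12) - 476)*(-15)² = ((-9/19 - 1*12) - 476)*(-15)² = ((-9/19 - 12) - 476)*225 = (-237/19 - 476)*225 = -9281/19*225 = -2088225/19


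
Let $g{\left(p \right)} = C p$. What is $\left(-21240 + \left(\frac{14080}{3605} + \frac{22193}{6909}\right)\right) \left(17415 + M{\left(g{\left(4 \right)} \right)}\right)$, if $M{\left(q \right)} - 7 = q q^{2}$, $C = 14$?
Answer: $- \frac{972261124080314}{237209} \approx -4.0988 \cdot 10^{9}$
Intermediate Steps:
$g{\left(p \right)} = 14 p$
$M{\left(q \right)} = 7 + q^{3}$ ($M{\left(q \right)} = 7 + q q^{2} = 7 + q^{3}$)
$\left(-21240 + \left(\frac{14080}{3605} + \frac{22193}{6909}\right)\right) \left(17415 + M{\left(g{\left(4 \right)} \right)}\right) = \left(-21240 + \left(\frac{14080}{3605} + \frac{22193}{6909}\right)\right) \left(17415 + \left(7 + \left(14 \cdot 4\right)^{3}\right)\right) = \left(-21240 + \left(14080 \cdot \frac{1}{3605} + 22193 \cdot \frac{1}{6909}\right)\right) \left(17415 + \left(7 + 56^{3}\right)\right) = \left(-21240 + \left(\frac{2816}{721} + \frac{22193}{6909}\right)\right) \left(17415 + \left(7 + 175616\right)\right) = \left(-21240 + \frac{5065271}{711627}\right) \left(17415 + 175623\right) = \left(- \frac{15109892209}{711627}\right) 193038 = - \frac{972261124080314}{237209}$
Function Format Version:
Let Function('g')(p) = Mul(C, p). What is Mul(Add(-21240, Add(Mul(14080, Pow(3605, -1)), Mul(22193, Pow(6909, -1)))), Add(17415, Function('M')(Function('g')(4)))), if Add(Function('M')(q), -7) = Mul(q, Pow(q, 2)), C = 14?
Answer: Rational(-972261124080314, 237209) ≈ -4.0988e+9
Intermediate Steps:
Function('g')(p) = Mul(14, p)
Function('M')(q) = Add(7, Pow(q, 3)) (Function('M')(q) = Add(7, Mul(q, Pow(q, 2))) = Add(7, Pow(q, 3)))
Mul(Add(-21240, Add(Mul(14080, Pow(3605, -1)), Mul(22193, Pow(6909, -1)))), Add(17415, Function('M')(Function('g')(4)))) = Mul(Add(-21240, Add(Mul(14080, Pow(3605, -1)), Mul(22193, Pow(6909, -1)))), Add(17415, Add(7, Pow(Mul(14, 4), 3)))) = Mul(Add(-21240, Add(Mul(14080, Rational(1, 3605)), Mul(22193, Rational(1, 6909)))), Add(17415, Add(7, Pow(56, 3)))) = Mul(Add(-21240, Add(Rational(2816, 721), Rational(22193, 6909))), Add(17415, Add(7, 175616))) = Mul(Add(-21240, Rational(5065271, 711627)), Add(17415, 175623)) = Mul(Rational(-15109892209, 711627), 193038) = Rational(-972261124080314, 237209)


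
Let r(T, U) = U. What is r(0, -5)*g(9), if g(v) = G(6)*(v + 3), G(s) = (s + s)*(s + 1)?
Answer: -5040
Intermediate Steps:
G(s) = 2*s*(1 + s) (G(s) = (2*s)*(1 + s) = 2*s*(1 + s))
g(v) = 252 + 84*v (g(v) = (2*6*(1 + 6))*(v + 3) = (2*6*7)*(3 + v) = 84*(3 + v) = 252 + 84*v)
r(0, -5)*g(9) = -5*(252 + 84*9) = -5*(252 + 756) = -5*1008 = -5040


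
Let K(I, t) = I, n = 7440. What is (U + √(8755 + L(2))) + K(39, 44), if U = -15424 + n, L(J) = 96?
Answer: -7945 + √8851 ≈ -7850.9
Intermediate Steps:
U = -7984 (U = -15424 + 7440 = -7984)
(U + √(8755 + L(2))) + K(39, 44) = (-7984 + √(8755 + 96)) + 39 = (-7984 + √8851) + 39 = -7945 + √8851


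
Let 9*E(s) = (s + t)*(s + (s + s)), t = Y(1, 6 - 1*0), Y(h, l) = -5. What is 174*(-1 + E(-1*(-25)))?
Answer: 28826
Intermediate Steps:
t = -5
E(s) = s*(-5 + s)/3 (E(s) = ((s - 5)*(s + (s + s)))/9 = ((-5 + s)*(s + 2*s))/9 = ((-5 + s)*(3*s))/9 = (3*s*(-5 + s))/9 = s*(-5 + s)/3)
174*(-1 + E(-1*(-25))) = 174*(-1 + (-1*(-25))*(-5 - 1*(-25))/3) = 174*(-1 + (1/3)*25*(-5 + 25)) = 174*(-1 + (1/3)*25*20) = 174*(-1 + 500/3) = 174*(497/3) = 28826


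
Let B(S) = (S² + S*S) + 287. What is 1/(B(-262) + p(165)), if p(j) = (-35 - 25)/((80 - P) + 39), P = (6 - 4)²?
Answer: 23/3164213 ≈ 7.2688e-6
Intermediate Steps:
B(S) = 287 + 2*S² (B(S) = (S² + S²) + 287 = 2*S² + 287 = 287 + 2*S²)
P = 4 (P = 2² = 4)
p(j) = -12/23 (p(j) = (-35 - 25)/((80 - 1*4) + 39) = -60/((80 - 4) + 39) = -60/(76 + 39) = -60/115 = -60*1/115 = -12/23)
1/(B(-262) + p(165)) = 1/((287 + 2*(-262)²) - 12/23) = 1/((287 + 2*68644) - 12/23) = 1/((287 + 137288) - 12/23) = 1/(137575 - 12/23) = 1/(3164213/23) = 23/3164213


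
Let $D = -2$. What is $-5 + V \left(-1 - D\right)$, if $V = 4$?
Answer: $-1$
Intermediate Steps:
$-5 + V \left(-1 - D\right) = -5 + 4 \left(-1 - -2\right) = -5 + 4 \left(-1 + 2\right) = -5 + 4 \cdot 1 = -5 + 4 = -1$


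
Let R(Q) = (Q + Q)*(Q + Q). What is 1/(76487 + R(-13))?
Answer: 1/77163 ≈ 1.2960e-5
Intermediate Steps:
R(Q) = 4*Q² (R(Q) = (2*Q)*(2*Q) = 4*Q²)
1/(76487 + R(-13)) = 1/(76487 + 4*(-13)²) = 1/(76487 + 4*169) = 1/(76487 + 676) = 1/77163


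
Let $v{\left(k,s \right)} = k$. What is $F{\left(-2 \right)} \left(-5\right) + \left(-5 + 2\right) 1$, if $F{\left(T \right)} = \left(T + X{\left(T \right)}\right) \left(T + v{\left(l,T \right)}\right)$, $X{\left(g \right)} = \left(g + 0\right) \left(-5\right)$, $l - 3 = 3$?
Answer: $-163$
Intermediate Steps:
$l = 6$ ($l = 3 + 3 = 6$)
$X{\left(g \right)} = - 5 g$ ($X{\left(g \right)} = g \left(-5\right) = - 5 g$)
$F{\left(T \right)} = - 4 T \left(6 + T\right)$ ($F{\left(T \right)} = \left(T - 5 T\right) \left(T + 6\right) = - 4 T \left(6 + T\right)$)
$F{\left(-2 \right)} \left(-5\right) + \left(-5 + 2\right) 1 = 4 \left(-2\right) \left(-6 - -2\right) \left(-5\right) + \left(-5 + 2\right) 1 = 4 \left(-2\right) \left(-6 + 2\right) \left(-5\right) - 3 = 4 \left(-2\right) \left(-4\right) \left(-5\right) - 3 = 32 \left(-5\right) - 3 = -160 - 3 = -163$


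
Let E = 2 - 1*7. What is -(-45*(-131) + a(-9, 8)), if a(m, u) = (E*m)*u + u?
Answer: -6263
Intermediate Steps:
E = -5 (E = 2 - 7 = -5)
a(m, u) = u - 5*m*u (a(m, u) = (-5*m)*u + u = -5*m*u + u = u - 5*m*u)
-(-45*(-131) + a(-9, 8)) = -(-45*(-131) + 8*(1 - 5*(-9))) = -(5895 + 8*(1 + 45)) = -(5895 + 8*46) = -(5895 + 368) = -1*6263 = -6263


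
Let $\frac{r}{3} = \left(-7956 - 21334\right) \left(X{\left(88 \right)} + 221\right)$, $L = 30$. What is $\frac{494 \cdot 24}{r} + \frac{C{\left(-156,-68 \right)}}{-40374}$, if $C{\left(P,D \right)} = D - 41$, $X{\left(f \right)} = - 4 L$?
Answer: $\frac{81447781}{59719000230} \approx 0.0013639$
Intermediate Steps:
$X{\left(f \right)} = -120$ ($X{\left(f \right)} = \left(-4\right) 30 = -120$)
$r = -8874870$ ($r = 3 \left(-7956 - 21334\right) \left(-120 + 221\right) = 3 \left(\left(-29290\right) 101\right) = 3 \left(-2958290\right) = -8874870$)
$C{\left(P,D \right)} = -41 + D$ ($C{\left(P,D \right)} = D - 41 = -41 + D$)
$\frac{494 \cdot 24}{r} + \frac{C{\left(-156,-68 \right)}}{-40374} = \frac{494 \cdot 24}{-8874870} + \frac{-41 - 68}{-40374} = 11856 \left(- \frac{1}{8874870}\right) - - \frac{109}{40374} = - \frac{1976}{1479145} + \frac{109}{40374} = \frac{81447781}{59719000230}$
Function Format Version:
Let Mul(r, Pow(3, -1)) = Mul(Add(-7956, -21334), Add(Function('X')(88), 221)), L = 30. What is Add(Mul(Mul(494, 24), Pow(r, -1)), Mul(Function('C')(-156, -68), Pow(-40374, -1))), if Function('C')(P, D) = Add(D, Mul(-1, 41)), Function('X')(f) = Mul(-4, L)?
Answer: Rational(81447781, 59719000230) ≈ 0.0013639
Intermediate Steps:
Function('X')(f) = -120 (Function('X')(f) = Mul(-4, 30) = -120)
r = -8874870 (r = Mul(3, Mul(Add(-7956, -21334), Add(-120, 221))) = Mul(3, Mul(-29290, 101)) = Mul(3, -2958290) = -8874870)
Function('C')(P, D) = Add(-41, D) (Function('C')(P, D) = Add(D, -41) = Add(-41, D))
Add(Mul(Mul(494, 24), Pow(r, -1)), Mul(Function('C')(-156, -68), Pow(-40374, -1))) = Add(Mul(Mul(494, 24), Pow(-8874870, -1)), Mul(Add(-41, -68), Pow(-40374, -1))) = Add(Mul(11856, Rational(-1, 8874870)), Mul(-109, Rational(-1, 40374))) = Add(Rational(-1976, 1479145), Rational(109, 40374)) = Rational(81447781, 59719000230)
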